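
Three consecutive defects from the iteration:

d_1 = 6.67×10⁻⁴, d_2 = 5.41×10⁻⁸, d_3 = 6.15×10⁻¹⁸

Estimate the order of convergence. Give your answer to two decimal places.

p ≈ ln(d_3/d_2) / ln(d_2/d_1)
  = ln(6.15×10⁻¹⁸/5.41×10⁻⁸) / ln(5.41×10⁻⁸/6.67×10⁻⁴)
  = ln(1.13678e-10) / ln(8.11094e-05)
  = -22.89765 / -9.41971 ≈ 2.43082

2.43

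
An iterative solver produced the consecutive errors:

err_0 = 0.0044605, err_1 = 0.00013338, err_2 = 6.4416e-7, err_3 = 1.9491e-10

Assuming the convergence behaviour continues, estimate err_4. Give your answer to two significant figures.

8.8e-16

First estimate the order: p ≈ ln(err_3/err_2) / ln(err_2/err_1) = ln(1.9491e-10/6.4416e-7)/ln(6.4416e-7/0.00013338) = ln(0.00030258)/ln(0.00482951) ≈ 1.5194.
Then err_4 ≈ err_3·(err_3/err_2)^p = 1.9491e-10·(0.00030258)^1.5194 = 1.9491e-10·4.49768e-06 ≈ 8.766e-16.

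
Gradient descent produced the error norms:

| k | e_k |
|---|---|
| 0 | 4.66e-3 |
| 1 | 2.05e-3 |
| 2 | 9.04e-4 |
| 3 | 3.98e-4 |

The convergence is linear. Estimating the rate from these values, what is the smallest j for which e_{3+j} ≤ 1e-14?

Rate ρ ≈ e_3/e_2 = 3.98e-4/9.04e-4 = 0.4403.
After j more steps, e_{3+j} ≈ 3.98e-4·ρ^j; need ρ^j ≤ 1e-14/3.98e-4 = 2.51256e-11.
j ≥ ln(2.51256e-11)/ln(0.4403) = -24.4071/-0.82030 = 29.754.
So 30 more iterations are needed.

30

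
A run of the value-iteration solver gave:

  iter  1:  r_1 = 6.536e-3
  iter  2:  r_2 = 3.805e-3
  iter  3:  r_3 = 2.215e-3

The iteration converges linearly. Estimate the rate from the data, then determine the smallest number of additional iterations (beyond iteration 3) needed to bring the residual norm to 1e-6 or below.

Rate ρ ≈ r_3/r_2 = 2.215e-3/3.805e-3 = 0.5821.
After j more steps, r_{3+j} ≈ 2.215e-3·ρ^j; need ρ^j ≤ 1e-6/2.215e-3 = 0.000451467.
j ≥ ln(0.000451467)/ln(0.5821) = -7.7030/-0.54111 = 14.236.
So 15 more iterations are needed.

15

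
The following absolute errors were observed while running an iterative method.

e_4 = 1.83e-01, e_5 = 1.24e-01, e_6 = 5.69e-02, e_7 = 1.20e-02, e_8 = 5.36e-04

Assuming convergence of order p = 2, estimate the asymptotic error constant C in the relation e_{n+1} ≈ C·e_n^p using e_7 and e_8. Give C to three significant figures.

3.72

C ≈ e_8 / e_7^2
  = 5.36e-04 / (1.20e-02)^2
  = 5.36e-04 / 0.000144 ≈ 3.7222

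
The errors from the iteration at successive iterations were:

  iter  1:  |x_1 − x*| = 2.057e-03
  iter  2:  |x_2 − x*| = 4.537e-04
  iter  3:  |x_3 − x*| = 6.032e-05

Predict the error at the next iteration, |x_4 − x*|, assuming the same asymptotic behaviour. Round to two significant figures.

4.1e-6

First estimate the order: p ≈ ln(|x_3 − x*|/|x_2 − x*|) / ln(|x_2 − x*|/|x_1 − x*|) = ln(6.032e-05/4.537e-04)/ln(4.537e-04/2.057e-03) = ln(0.132951)/ln(0.220564) ≈ 1.3349.
Then |x_4 − x*| ≈ |x_3 − x*|·(|x_3 − x*|/|x_2 − x*|)^p = 6.032e-05·(0.132951)^1.3349 = 6.032e-05·0.0676419 ≈ 4.08e-06.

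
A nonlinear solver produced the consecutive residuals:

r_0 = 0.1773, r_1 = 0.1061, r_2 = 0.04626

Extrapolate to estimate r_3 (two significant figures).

1.2e-2

First estimate the order: p ≈ ln(r_2/r_1) / ln(r_1/r_0) = ln(0.04626/0.1061)/ln(0.1061/0.1773) = ln(0.436004)/ln(0.598421) ≈ 1.6167.
Then r_3 ≈ r_2·(r_2/r_1)^p = 0.04626·(0.436004)^1.6167 = 0.04626·0.261315 ≈ 0.01209.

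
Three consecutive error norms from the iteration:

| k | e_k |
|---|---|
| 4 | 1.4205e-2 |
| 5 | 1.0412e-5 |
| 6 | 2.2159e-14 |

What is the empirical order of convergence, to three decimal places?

2.766

p ≈ ln(e_6/e_5) / ln(e_5/e_4)
  = ln(2.2159e-14/1.0412e-5) / ln(1.0412e-5/1.4205e-2)
  = ln(2.12822e-09) / ln(0.000732981)
  = -19.967980 / -7.218391 ≈ 2.766265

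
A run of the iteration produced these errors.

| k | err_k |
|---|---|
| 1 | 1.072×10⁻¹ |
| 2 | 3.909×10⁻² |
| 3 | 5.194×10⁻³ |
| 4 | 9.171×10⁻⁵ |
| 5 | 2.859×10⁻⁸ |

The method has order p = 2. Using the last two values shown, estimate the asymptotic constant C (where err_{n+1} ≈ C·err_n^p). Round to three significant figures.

3.40

C ≈ err_5 / err_4^2
  = 2.859×10⁻⁸ / (9.171×10⁻⁵)^2
  = 2.859×10⁻⁸ / 8.41072e-09 ≈ 3.3992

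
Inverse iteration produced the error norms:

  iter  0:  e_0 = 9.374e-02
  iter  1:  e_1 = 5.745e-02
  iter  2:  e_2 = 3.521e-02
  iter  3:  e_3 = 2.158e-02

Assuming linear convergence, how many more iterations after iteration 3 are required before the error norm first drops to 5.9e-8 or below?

Rate ρ ≈ e_3/e_2 = 2.158e-02/3.521e-02 = 0.6129.
After j more steps, e_{3+j} ≈ 2.158e-02·ρ^j; need ρ^j ≤ 5.9e-8/2.158e-02 = 2.73401e-06.
j ≥ ln(2.73401e-06)/ln(0.6129) = -12.8097/-0.48955 = 26.166.
So 27 more iterations are needed.

27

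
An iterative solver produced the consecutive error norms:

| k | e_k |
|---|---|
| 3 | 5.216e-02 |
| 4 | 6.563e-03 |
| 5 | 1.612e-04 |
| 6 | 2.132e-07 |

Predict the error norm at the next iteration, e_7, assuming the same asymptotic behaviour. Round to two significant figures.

First estimate the order: p ≈ ln(e_6/e_5) / ln(e_5/e_4) = ln(2.132e-07/1.612e-04)/ln(1.612e-04/6.563e-03) = ln(0.00132258)/ln(0.0245619) ≈ 1.7882.
Then e_7 ≈ e_6·(e_6/e_5)^p = 2.132e-07·(0.00132258)^1.7882 = 2.132e-07·7.12077e-06 ≈ 1.518e-12.

1.5e-12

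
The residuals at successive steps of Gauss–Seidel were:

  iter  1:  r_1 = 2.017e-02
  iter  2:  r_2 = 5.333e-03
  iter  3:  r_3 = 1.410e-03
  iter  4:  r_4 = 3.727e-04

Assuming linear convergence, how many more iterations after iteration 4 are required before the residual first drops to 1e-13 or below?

Rate ρ ≈ r_4/r_3 = 3.727e-04/1.410e-03 = 0.2643.
After j more steps, r_{4+j} ≈ 3.727e-04·ρ^j; need ρ^j ≤ 1e-13/3.727e-04 = 2.68312e-10.
j ≥ ln(2.68312e-10)/ln(0.2643) = -22.0389/-1.33067 = 16.562.
So 17 more iterations are needed.

17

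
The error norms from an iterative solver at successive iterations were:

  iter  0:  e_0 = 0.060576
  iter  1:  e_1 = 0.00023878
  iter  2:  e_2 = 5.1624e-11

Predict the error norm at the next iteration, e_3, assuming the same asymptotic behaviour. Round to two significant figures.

1.7e-29

First estimate the order: p ≈ ln(e_2/e_1) / ln(e_1/e_0) = ln(5.1624e-11/0.00023878)/ln(0.00023878/0.060576) = ln(2.16199e-07)/ln(0.00394183) ≈ 2.7722.
Then e_3 ≈ e_2·(e_2/e_1)^p = 5.1624e-11·(2.16199e-07)^2.7722 = 5.1624e-11·3.33335e-19 ≈ 1.721e-29.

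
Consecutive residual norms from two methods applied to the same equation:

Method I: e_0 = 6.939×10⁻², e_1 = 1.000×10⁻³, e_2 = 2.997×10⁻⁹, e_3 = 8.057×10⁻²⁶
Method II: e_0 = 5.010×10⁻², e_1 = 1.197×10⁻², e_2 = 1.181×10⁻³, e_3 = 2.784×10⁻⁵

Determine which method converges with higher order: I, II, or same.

Method I: p ≈ ln(8.057×10⁻²⁶/2.997×10⁻⁹)/ln(2.997×10⁻⁹/1.000×10⁻³) ≈ 3.00.
Method II: p ≈ ln(2.784×10⁻⁵/1.181×10⁻³)/ln(1.181×10⁻³/1.197×10⁻²) ≈ 1.62.
Method I has the higher order (≈3.0 vs ≈1.6).

I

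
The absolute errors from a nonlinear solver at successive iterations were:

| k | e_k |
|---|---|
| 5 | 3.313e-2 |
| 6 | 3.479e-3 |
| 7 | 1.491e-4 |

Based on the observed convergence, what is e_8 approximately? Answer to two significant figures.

First estimate the order: p ≈ ln(e_7/e_6) / ln(e_6/e_5) = ln(1.491e-4/3.479e-3)/ln(3.479e-3/3.313e-2) = ln(0.0428571)/ln(0.105011) ≈ 1.3977.
Then e_8 ≈ e_7·(e_7/e_6)^p = 1.491e-4·(0.0428571)^1.3977 = 1.491e-4·0.0122455 ≈ 1.826e-06.

1.8e-6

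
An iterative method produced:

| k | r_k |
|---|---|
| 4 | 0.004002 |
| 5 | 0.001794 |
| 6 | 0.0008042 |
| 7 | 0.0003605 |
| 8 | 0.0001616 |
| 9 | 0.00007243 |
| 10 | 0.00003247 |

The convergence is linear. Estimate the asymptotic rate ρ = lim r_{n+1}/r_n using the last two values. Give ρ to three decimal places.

ρ ≈ r_{10}/r_9 = 0.00003247/0.00007243 = 0.44829

0.448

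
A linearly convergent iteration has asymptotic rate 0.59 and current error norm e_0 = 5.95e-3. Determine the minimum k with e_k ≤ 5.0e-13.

44

After k steps, e_k ≈ 5.95e-3·0.59^k.
Need 0.59^k ≤ 5.0e-13/5.95e-3 = 8.40336e-11.
k ≥ ln(8.40336e-11)/ln(0.59) = -23.1998/-0.52763 = 43.970.
Smallest integer k = 44.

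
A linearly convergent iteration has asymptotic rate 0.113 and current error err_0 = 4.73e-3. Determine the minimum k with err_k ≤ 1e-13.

12

After k steps, err_k ≈ 4.73e-3·0.113^k.
Need 0.113^k ≤ 1e-13/4.73e-3 = 2.11416e-11.
k ≥ ln(2.11416e-11)/ln(0.113) = -24.5798/-2.18037 = 11.273.
Smallest integer k = 12.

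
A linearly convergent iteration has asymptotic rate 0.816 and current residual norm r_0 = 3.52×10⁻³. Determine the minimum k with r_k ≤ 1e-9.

75

After k steps, r_k ≈ 3.52×10⁻³·0.816^k.
Need 0.816^k ≤ 1e-9/3.52×10⁻³ = 2.84091e-07.
k ≥ ln(2.84091e-07)/ln(0.816) = -15.0740/-0.20334 = 74.132.
Smallest integer k = 75.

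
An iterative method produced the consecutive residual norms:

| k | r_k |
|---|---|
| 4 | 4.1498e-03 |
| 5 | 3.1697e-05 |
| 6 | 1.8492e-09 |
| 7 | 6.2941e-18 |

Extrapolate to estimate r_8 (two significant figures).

7.3e-35

First estimate the order: p ≈ ln(r_7/r_6) / ln(r_6/r_5) = ln(6.2941e-18/1.8492e-09)/ln(1.8492e-09/3.1697e-05) = ln(3.40369e-09)/ln(5.83399e-05) ≈ 2.0000.
Then r_8 ≈ r_7·(r_7/r_6)^p = 6.2941e-18·(3.40369e-09)^2.0000 = 6.2941e-18·1.15851e-17 ≈ 7.292e-35.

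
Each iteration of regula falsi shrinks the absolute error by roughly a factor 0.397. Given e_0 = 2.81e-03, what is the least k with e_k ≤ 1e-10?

After k steps, e_k ≈ 2.81e-03·0.397^k.
Need 0.397^k ≤ 1e-10/2.81e-03 = 3.55872e-08.
k ≥ ln(3.55872e-08)/ln(0.397) = -17.1513/-0.92382 = 18.566.
Smallest integer k = 19.

19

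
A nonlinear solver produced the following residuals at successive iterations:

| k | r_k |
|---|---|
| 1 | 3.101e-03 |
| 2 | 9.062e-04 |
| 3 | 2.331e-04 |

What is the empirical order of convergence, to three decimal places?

1.104

p ≈ ln(r_3/r_2) / ln(r_2/r_1)
  = ln(2.331e-04/9.062e-04) / ln(9.062e-04/3.101e-03)
  = ln(0.257228) / ln(0.292228)
  = -1.357792 / -1.230221 ≈ 1.103698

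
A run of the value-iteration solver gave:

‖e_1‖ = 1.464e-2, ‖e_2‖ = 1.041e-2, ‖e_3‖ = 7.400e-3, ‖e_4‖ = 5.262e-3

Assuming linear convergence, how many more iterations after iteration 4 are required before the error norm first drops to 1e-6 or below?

Rate ρ ≈ ‖e_4‖/‖e_3‖ = 5.262e-3/7.400e-3 = 0.7111.
After j more steps, ‖e_{4+j}‖ ≈ 5.262e-3·ρ^j; need ρ^j ≤ 1e-6/5.262e-3 = 0.000190042.
j ≥ ln(0.000190042)/ln(0.7111) = -8.5683/-0.34094 = 25.131.
So 26 more iterations are needed.

26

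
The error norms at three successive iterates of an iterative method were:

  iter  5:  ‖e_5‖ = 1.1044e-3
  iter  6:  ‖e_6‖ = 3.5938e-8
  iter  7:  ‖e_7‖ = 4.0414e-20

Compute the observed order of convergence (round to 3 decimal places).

p ≈ ln(‖e_7‖/‖e_6‖) / ln(‖e_6‖/‖e_5‖)
  = ln(4.0414e-20/3.5938e-8) / ln(3.5938e-8/1.1044e-3)
  = ln(1.12455e-12) / ln(3.25407e-05)
  = -27.513638 / -10.333019 ≈ 2.662691

2.663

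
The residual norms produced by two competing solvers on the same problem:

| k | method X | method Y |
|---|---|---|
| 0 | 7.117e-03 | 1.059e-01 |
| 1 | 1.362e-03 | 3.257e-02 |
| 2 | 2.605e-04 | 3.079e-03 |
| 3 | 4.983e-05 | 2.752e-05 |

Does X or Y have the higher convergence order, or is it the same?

Y

Method X: p ≈ ln(4.983e-05/2.605e-04)/ln(2.605e-04/1.362e-03) ≈ 1.00.
Method Y: p ≈ ln(2.752e-05/3.079e-03)/ln(3.079e-03/3.257e-02) ≈ 2.00.
Method Y has the higher order (≈2.0 vs ≈1.0).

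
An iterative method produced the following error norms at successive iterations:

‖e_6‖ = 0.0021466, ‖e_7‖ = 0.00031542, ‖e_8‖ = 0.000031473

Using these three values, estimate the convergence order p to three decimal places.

1.202

p ≈ ln(‖e_8‖/‖e_7‖) / ln(‖e_7‖/‖e_6‖)
  = ln(0.000031473/0.00031542) / ln(0.00031542/0.0021466)
  = ln(0.0997812) / ln(0.146939)
  = -2.304775 / -1.917738 ≈ 1.201820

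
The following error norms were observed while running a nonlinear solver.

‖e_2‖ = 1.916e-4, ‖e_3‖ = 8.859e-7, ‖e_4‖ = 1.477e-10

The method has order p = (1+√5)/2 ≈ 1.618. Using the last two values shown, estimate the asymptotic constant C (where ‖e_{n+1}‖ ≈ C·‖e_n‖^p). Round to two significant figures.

C ≈ ‖e_4‖ / ‖e_3‖^1.618
  = 1.477e-10 / (8.859e-7)^1.618
  = 1.477e-10 / 1.61016e-10 ≈ 0.9173

0.92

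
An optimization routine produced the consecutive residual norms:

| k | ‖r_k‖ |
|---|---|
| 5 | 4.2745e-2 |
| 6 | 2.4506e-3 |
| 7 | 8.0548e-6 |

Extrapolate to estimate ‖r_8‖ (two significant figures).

8.7e-11

First estimate the order: p ≈ ln(‖r_7‖/‖r_6‖) / ln(‖r_6‖/‖r_5‖) = ln(8.0548e-6/2.4506e-3)/ln(2.4506e-3/4.2745e-2) = ln(0.00328687)/ln(0.0573307) ≈ 2.0000.
Then ‖r_8‖ ≈ ‖r_7‖·(‖r_7‖/‖r_6‖)^p = 8.0548e-6·(0.00328687)^2.0000 = 8.0548e-6·1.08035e-05 ≈ 8.702e-11.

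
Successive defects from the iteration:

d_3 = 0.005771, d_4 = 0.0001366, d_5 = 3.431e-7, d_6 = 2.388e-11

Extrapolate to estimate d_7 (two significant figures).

5.4e-18

First estimate the order: p ≈ ln(d_6/d_5) / ln(d_5/d_4) = ln(2.388e-11/3.431e-7)/ln(3.431e-7/0.0001366) = ln(6.96007e-05)/ln(0.00251171) ≈ 1.5990.
Then d_7 ≈ d_6·(d_6/d_5)^p = 2.388e-11·(6.96007e-05)^1.5990 = 2.388e-11·2.25081e-07 ≈ 5.375e-18.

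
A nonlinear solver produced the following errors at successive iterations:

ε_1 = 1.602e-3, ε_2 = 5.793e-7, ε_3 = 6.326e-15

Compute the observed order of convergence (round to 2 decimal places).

p ≈ ln(ε_3/ε_2) / ln(ε_2/ε_1)
  = ln(6.326e-15/5.793e-7) / ln(5.793e-7/1.602e-3)
  = ln(1.09201e-08) / ln(0.00036161)
  = -18.33266 / -7.92494 ≈ 2.31329

2.31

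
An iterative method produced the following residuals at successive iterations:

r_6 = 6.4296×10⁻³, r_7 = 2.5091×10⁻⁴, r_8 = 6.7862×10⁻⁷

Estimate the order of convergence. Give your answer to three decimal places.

1.823

p ≈ ln(r_8/r_7) / ln(r_7/r_6)
  = ln(6.7862×10⁻⁷/2.5091×10⁻⁴) / ln(2.5091×10⁻⁴/6.4296×10⁻³)
  = ln(0.00270464) / ln(0.0390242)
  = -5.912786 / -3.243573 ≈ 1.822924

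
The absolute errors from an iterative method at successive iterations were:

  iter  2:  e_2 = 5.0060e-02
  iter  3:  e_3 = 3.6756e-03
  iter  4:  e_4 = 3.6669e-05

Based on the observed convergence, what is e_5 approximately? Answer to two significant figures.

1.1e-8

First estimate the order: p ≈ ln(e_4/e_3) / ln(e_3/e_2) = ln(3.6669e-05/3.6756e-03)/ln(3.6756e-03/5.0060e-02) = ln(0.00997633)/ln(0.0734239) ≈ 1.7643.
Then e_5 ≈ e_4·(e_4/e_3)^p = 3.6669e-05·(0.00997633)^1.7643 = 3.6669e-05·0.000294839 ≈ 1.081e-08.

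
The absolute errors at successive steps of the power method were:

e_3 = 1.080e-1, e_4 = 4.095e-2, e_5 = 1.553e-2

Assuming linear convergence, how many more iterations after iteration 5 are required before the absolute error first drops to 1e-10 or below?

20

Rate ρ ≈ e_5/e_4 = 1.553e-2/4.095e-2 = 0.3792.
After j more steps, e_{5+j} ≈ 1.553e-2·ρ^j; need ρ^j ≤ 1e-10/1.553e-2 = 6.43915e-09.
j ≥ ln(6.43915e-09)/ln(0.3792) = -18.8609/-0.96969 = 19.450.
So 20 more iterations are needed.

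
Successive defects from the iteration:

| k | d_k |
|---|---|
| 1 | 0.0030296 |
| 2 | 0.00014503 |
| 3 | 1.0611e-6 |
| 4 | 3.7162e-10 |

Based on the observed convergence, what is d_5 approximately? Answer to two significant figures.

9.5e-16

First estimate the order: p ≈ ln(d_4/d_3) / ln(d_3/d_2) = ln(3.7162e-10/1.0611e-6)/ln(1.0611e-6/0.00014503) = ln(0.000350221)/ln(0.00731642) ≈ 1.6180.
Then d_5 ≈ d_4·(d_4/d_3)^p = 3.7162e-10·(0.000350221)^1.6180 = 3.7162e-10·2.56298e-06 ≈ 9.525e-16.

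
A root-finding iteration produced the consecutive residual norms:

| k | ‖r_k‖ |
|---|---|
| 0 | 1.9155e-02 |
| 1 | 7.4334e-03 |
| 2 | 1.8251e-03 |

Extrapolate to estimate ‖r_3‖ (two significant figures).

2.3e-4

First estimate the order: p ≈ ln(‖r_2‖/‖r_1‖) / ln(‖r_1‖/‖r_0‖) = ln(1.8251e-03/7.4334e-03)/ln(7.4334e-03/1.9155e-02) = ln(0.245527)/ln(0.388066) ≈ 1.4836.
Then ‖r_3‖ ≈ ‖r_2‖·(‖r_2‖/‖r_1‖)^p = 1.8251e-03·(0.245527)^1.4836 = 1.8251e-03·0.124495 ≈ 0.0002272.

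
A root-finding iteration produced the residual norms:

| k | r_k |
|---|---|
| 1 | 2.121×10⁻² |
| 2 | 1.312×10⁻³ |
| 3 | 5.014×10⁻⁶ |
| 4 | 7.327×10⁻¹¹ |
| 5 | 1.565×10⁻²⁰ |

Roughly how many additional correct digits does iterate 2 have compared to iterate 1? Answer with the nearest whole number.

1

Digits gained ≈ log₁₀(r_1/r_2) = log₁₀(2.121×10⁻²/1.312×10⁻³) = log₁₀(16.1662) ≈ 1.209.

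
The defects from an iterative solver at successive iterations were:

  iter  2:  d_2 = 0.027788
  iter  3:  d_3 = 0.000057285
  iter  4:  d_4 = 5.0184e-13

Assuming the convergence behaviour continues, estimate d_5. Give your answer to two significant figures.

First estimate the order: p ≈ ln(d_4/d_3) / ln(d_3/d_2) = ln(5.0184e-13/0.000057285)/ln(0.000057285/0.027788) = ln(8.76041e-09)/ln(0.0020615) ≈ 3.0000.
Then d_5 ≈ d_4·(d_4/d_3)^p = 5.0184e-13·(8.76041e-09)^3.0000 = 5.0184e-13·6.72316e-25 ≈ 3.374e-37.

3.4e-37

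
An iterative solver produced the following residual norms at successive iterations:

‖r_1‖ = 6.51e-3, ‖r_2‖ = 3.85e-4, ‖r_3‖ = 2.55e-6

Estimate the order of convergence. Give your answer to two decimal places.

1.77

p ≈ ln(‖r_3‖/‖r_2‖) / ln(‖r_2‖/‖r_1‖)
  = ln(2.55e-6/3.85e-4) / ln(3.85e-4/6.51e-3)
  = ln(0.00662338) / ln(0.0591398)
  = -5.01715 / -2.82785 ≈ 1.77419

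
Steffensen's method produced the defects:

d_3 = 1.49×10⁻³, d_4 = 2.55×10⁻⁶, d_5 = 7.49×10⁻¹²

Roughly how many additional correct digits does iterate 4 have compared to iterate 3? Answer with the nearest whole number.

3

Digits gained ≈ log₁₀(d_3/d_4) = log₁₀(1.49×10⁻³/2.55×10⁻⁶) = log₁₀(584.314) ≈ 2.767.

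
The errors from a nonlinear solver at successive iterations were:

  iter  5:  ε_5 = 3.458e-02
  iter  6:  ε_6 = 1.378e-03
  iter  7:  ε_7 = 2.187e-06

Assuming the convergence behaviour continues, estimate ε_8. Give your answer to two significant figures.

5.5e-12

First estimate the order: p ≈ ln(ε_7/ε_6) / ln(ε_6/ε_5) = ln(2.187e-06/1.378e-03)/ln(1.378e-03/3.458e-02) = ln(0.00158708)/ln(0.0398496) ≈ 2.0002.
Then ε_8 ≈ ε_7·(ε_7/ε_6)^p = 2.187e-06·(0.00158708)^2.0002 = 2.187e-06·2.51558e-06 ≈ 5.502e-12.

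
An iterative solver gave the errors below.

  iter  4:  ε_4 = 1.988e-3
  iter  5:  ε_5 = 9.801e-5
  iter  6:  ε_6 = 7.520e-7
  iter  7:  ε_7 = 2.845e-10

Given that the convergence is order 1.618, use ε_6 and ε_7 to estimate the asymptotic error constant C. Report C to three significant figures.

2.30

C ≈ ε_7 / ε_6^1.618
  = 2.845e-10 / (7.520e-7)^1.618
  = 2.845e-10 / 1.23515e-10 ≈ 2.3034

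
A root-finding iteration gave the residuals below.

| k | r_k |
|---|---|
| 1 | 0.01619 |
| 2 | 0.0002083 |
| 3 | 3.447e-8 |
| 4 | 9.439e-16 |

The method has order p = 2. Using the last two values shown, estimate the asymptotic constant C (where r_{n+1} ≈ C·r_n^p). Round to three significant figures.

0.794

C ≈ r_4 / r_3^2
  = 9.439e-16 / (3.447e-8)^2
  = 9.439e-16 / 1.18818e-15 ≈ 0.79441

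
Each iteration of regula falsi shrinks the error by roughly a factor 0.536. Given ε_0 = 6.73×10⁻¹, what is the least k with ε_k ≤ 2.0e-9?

32

After k steps, ε_k ≈ 6.73×10⁻¹·0.536^k.
Need 0.536^k ≤ 2.0e-9/6.73×10⁻¹ = 2.97177e-09.
k ≥ ln(2.97177e-09)/ln(0.536) = -19.6341/-0.62362 = 31.484.
Smallest integer k = 32.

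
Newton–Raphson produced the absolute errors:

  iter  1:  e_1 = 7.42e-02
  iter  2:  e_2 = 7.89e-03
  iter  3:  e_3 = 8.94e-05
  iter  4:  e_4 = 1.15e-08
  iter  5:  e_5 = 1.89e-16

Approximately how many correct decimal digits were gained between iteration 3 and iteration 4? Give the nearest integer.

Digits gained ≈ log₁₀(e_3/e_4) = log₁₀(8.94e-05/1.15e-08) = log₁₀(7773.91) ≈ 3.891.

4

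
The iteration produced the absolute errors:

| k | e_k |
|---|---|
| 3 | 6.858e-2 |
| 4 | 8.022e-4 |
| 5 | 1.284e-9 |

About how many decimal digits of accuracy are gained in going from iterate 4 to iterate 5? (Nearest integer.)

Digits gained ≈ log₁₀(e_4/e_5) = log₁₀(8.022e-4/1.284e-9) = log₁₀(624766) ≈ 5.796.

6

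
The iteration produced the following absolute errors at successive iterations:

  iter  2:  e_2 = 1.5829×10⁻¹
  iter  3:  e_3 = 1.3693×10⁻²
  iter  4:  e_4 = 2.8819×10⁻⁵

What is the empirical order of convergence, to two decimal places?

2.52

p ≈ ln(e_4/e_3) / ln(e_3/e_2)
  = ln(2.8819×10⁻⁵/1.3693×10⁻²) / ln(1.3693×10⁻²/1.5829×10⁻¹)
  = ln(0.00210465) / ln(0.0865058)
  = -6.16361 / -2.44754 ≈ 2.51829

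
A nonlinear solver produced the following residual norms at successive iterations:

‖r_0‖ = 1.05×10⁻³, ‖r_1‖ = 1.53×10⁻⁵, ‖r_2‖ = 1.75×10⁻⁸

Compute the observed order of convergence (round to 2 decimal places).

1.60

p ≈ ln(‖r_2‖/‖r_1‖) / ln(‖r_1‖/‖r_0‖)
  = ln(1.75×10⁻⁸/1.53×10⁻⁵) / ln(1.53×10⁻⁵/1.05×10⁻³)
  = ln(0.00114379) / ln(0.0145714)
  = -6.77341 / -4.22869 ≈ 1.60178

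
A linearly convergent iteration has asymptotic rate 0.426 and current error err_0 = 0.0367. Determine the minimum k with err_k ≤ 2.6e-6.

After k steps, err_k ≈ 0.0367·0.426^k.
Need 0.426^k ≤ 2.6e-6/0.0367 = 7.08447e-05.
k ≥ ln(7.08447e-05)/ln(0.426) = -9.5550/-0.85332 = 11.197.
Smallest integer k = 12.

12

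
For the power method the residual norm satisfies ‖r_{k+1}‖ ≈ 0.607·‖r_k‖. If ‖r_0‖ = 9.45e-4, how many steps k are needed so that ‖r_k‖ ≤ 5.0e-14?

After k steps, ‖r_k‖ ≈ 9.45e-4·0.607^k.
Need 0.607^k ≤ 5.0e-14/9.45e-4 = 5.29101e-11.
k ≥ ln(5.29101e-11)/ln(0.607) = -23.6624/-0.49923 = 47.398.
Smallest integer k = 48.

48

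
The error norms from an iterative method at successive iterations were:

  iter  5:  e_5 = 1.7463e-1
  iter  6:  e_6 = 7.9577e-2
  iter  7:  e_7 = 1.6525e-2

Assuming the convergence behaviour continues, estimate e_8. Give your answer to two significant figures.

7.1e-4

First estimate the order: p ≈ ln(e_7/e_6) / ln(e_6/e_5) = ln(1.6525e-2/7.9577e-2)/ln(7.9577e-2/1.7463e-1) = ln(0.207661)/ln(0.455689) ≈ 1.9999.
Then e_8 ≈ e_7·(e_7/e_6)^p = 1.6525e-2·(0.207661)^1.9999 = 1.6525e-2·0.0431299 ≈ 0.0007127.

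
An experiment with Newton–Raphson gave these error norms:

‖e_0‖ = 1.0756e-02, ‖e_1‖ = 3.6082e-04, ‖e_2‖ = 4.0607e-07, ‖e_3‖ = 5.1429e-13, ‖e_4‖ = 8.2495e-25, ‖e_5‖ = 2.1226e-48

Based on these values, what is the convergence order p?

2

Consecutive ratios: ‖e_5‖/‖e_4‖ = 2.1226e-48/8.2495e-25 = 2.573e-24, ‖e_4‖/‖e_3‖ = 8.2495e-25/5.1429e-13 = 1.60406e-12.
p ≈ ln(2.573e-24)/ln(1.60406e-12) = -54.3170/-27.1585 ≈ 2.00.
So the convergence is quadratic (order 2).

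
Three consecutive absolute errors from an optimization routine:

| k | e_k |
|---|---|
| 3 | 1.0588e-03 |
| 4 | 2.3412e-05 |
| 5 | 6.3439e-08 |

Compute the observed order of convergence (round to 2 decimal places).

p ≈ ln(e_5/e_4) / ln(e_4/e_3)
  = ln(6.3439e-08/2.3412e-05) / ln(2.3412e-05/1.0588e-03)
  = ln(0.00270968) / ln(0.0221118)
  = -5.91092 / -3.81164 ≈ 1.55076

1.55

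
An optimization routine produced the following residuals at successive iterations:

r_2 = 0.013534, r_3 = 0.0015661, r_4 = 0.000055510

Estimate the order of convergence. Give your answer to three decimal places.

1.549

p ≈ ln(r_4/r_3) / ln(r_3/r_2)
  = ln(0.000055510/0.0015661) / ln(0.0015661/0.013534)
  = ln(0.0354447) / ln(0.115716)
  = -3.339782 / -2.156616 ≈ 1.548622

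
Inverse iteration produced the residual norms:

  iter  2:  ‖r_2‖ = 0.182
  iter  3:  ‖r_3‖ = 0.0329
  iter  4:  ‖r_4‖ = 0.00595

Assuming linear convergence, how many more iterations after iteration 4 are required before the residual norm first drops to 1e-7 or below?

7

Rate ρ ≈ ‖r_4‖/‖r_3‖ = 0.00595/0.0329 = 0.1809.
After j more steps, ‖r_{4+j}‖ ≈ 0.00595·ρ^j; need ρ^j ≤ 1e-7/0.00595 = 1.68067e-05.
j ≥ ln(1.68067e-05)/ln(0.1809) = -10.9937/-1.70981 = 6.430.
So 7 more iterations are needed.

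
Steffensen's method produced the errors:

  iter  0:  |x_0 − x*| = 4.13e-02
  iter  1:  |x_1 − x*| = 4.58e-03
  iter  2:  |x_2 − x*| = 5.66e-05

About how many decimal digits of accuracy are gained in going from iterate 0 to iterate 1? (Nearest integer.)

1

Digits gained ≈ log₁₀(|x_0 − x*|/|x_1 − x*|) = log₁₀(4.13e-02/4.58e-03) = log₁₀(9.01747) ≈ 0.955.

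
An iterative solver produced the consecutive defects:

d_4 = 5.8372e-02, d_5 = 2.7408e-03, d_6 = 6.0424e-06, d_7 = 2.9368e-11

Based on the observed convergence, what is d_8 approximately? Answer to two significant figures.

First estimate the order: p ≈ ln(d_7/d_6) / ln(d_6/d_5) = ln(2.9368e-11/6.0424e-06)/ln(6.0424e-06/2.7408e-03) = ln(4.86032e-06)/ln(0.00220461) ≈ 2.0000.
Then d_8 ≈ d_7·(d_7/d_6)^p = 2.9368e-11·(4.86032e-06)^2.0000 = 2.9368e-11·2.36227e-11 ≈ 6.938e-22.

6.9e-22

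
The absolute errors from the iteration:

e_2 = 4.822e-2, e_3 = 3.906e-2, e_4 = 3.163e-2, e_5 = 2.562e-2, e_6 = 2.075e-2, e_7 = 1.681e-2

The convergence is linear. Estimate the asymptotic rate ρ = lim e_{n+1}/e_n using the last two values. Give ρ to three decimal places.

ρ ≈ e_7/e_6 = 1.681e-2/2.075e-2 = 0.81012

0.810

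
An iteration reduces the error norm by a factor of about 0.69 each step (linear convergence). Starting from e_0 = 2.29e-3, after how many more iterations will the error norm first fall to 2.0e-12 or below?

57

After k steps, e_k ≈ 2.29e-3·0.69^k.
Need 0.69^k ≤ 2.0e-12/2.29e-3 = 8.73362e-10.
k ≥ ln(8.73362e-10)/ln(0.69) = -20.8587/-0.37106 = 56.214.
Smallest integer k = 57.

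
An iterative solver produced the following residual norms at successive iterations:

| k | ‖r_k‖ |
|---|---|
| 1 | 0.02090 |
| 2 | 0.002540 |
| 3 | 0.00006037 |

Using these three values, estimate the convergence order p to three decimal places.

p ≈ ln(‖r_3‖/‖r_2‖) / ln(‖r_2‖/‖r_1‖)
  = ln(0.00006037/0.002540) / ln(0.002540/0.02090)
  = ln(0.0237677) / ln(0.121531)
  = -3.739428 / -2.107586 ≈ 1.774271

1.774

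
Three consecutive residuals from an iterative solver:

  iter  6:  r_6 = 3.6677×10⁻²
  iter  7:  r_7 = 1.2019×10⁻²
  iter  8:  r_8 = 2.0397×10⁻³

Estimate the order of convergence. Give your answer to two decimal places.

p ≈ ln(r_8/r_7) / ln(r_7/r_6)
  = ln(2.0397×10⁻³/1.2019×10⁻²) / ln(1.2019×10⁻²/3.6677×10⁻²)
  = ln(0.169706) / ln(0.327699)
  = -1.77369 / -1.11566 ≈ 1.58981

1.59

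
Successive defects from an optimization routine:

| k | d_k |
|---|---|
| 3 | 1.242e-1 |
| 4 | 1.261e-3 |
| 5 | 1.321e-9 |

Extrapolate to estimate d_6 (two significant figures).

1.5e-27

First estimate the order: p ≈ ln(d_5/d_4) / ln(d_4/d_3) = ln(1.321e-9/1.261e-3)/ln(1.261e-3/1.242e-1) = ln(1.04758e-06)/ln(0.010153) ≈ 2.9998.
Then d_6 ≈ d_5·(d_5/d_4)^p = 1.321e-9·(1.04758e-06)^2.9998 = 1.321e-9·1.15281e-18 ≈ 1.523e-27.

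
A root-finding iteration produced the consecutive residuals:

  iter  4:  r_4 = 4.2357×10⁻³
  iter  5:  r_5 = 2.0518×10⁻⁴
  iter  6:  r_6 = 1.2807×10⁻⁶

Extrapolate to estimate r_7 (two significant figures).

2.6e-10

First estimate the order: p ≈ ln(r_6/r_5) / ln(r_5/r_4) = ln(1.2807×10⁻⁶/2.0518×10⁻⁴)/ln(2.0518×10⁻⁴/4.2357×10⁻³) = ln(0.00624184)/ln(0.0484406) ≈ 1.6768.
Then r_7 ≈ r_6·(r_6/r_5)^p = 1.2807×10⁻⁶·(0.00624184)^1.6768 = 1.2807×10⁻⁶·0.000200993 ≈ 2.574e-10.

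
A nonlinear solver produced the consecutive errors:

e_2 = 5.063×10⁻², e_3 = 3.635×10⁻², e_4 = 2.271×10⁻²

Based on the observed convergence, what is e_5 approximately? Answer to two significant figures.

First estimate the order: p ≈ ln(e_4/e_3) / ln(e_3/e_2) = ln(2.271×10⁻²/3.635×10⁻²)/ln(3.635×10⁻²/5.063×10⁻²) = ln(0.624759)/ln(0.717954) ≈ 1.4196.
Then e_5 ≈ e_4·(e_4/e_3)^p = 2.271×10⁻²·(0.624759)^1.4196 = 2.271×10⁻²·0.512854 ≈ 0.01165.

1.2e-2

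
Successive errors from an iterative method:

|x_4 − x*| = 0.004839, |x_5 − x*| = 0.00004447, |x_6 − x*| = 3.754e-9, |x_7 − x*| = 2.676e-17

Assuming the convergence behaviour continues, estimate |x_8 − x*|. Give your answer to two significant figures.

First estimate the order: p ≈ ln(|x_7 − x*|/|x_6 − x*|) / ln(|x_6 − x*|/|x_5 − x*|) = ln(2.676e-17/3.754e-9)/ln(3.754e-9/0.00004447) = ln(7.1284e-09)/ln(8.44165e-05) ≈ 2.0000.
Then |x_8 − x*| ≈ |x_7 − x*|·(|x_7 − x*|/|x_6 − x*|)^p = 2.676e-17·(7.1284e-09)^2.0000 = 2.676e-17·5.08141e-17 ≈ 1.36e-33.

1.4e-33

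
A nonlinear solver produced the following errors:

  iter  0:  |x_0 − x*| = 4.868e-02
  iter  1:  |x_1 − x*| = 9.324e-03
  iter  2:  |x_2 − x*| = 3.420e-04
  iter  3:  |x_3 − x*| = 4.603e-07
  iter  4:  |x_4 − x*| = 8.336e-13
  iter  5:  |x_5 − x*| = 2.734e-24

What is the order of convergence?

2

Consecutive ratios: |x_5 − x*|/|x_4 − x*| = 2.734e-24/8.336e-13 = 3.27975e-12, |x_4 − x*|/|x_3 − x*| = 8.336e-13/4.603e-07 = 1.81099e-06.
p ≈ ln(3.27975e-12)/ln(1.81099e-06) = -26.4433/-13.2216 ≈ 2.00.
So the convergence is quadratic (order 2).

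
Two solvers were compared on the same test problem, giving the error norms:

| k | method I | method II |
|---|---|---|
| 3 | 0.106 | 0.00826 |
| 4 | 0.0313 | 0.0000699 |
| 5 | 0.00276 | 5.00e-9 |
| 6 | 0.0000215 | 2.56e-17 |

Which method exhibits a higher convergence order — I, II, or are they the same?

same

Method I: p ≈ ln(0.0000215/0.00276)/ln(0.00276/0.0313) ≈ 2.00.
Method II: p ≈ ln(2.56e-17/5.00e-9)/ln(5.00e-9/0.0000699) ≈ 2.00.
Both orders ≈ 2.0 — effectively the same.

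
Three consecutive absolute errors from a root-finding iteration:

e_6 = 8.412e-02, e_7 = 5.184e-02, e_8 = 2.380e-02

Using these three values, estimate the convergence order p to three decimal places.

p ≈ ln(e_8/e_7) / ln(e_7/e_6)
  = ln(2.380e-02/5.184e-02) / ln(5.184e-02/8.412e-02)
  = ln(0.459105) / ln(0.616262)
  = -0.778476 / -0.484083 ≈ 1.608146

1.608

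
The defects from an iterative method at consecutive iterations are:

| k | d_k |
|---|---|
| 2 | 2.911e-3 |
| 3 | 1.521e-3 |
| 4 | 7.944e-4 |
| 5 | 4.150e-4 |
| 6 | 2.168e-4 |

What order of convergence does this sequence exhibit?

Consecutive ratios: d_6/d_5 = 2.168e-4/4.150e-4 = 0.52241, d_5/d_4 = 4.150e-4/7.944e-4 = 0.522407.
p ≈ ln(0.52241)/ln(0.522407) = -0.6493/-0.6493 ≈ 1.00.
So the convergence is linear (order 1).

1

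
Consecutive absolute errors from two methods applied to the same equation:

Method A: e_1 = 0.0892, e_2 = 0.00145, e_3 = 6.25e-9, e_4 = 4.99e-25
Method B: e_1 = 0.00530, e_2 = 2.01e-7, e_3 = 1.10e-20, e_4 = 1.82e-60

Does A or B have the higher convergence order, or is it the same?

same

Method A: p ≈ ln(4.99e-25/6.25e-9)/ln(6.25e-9/0.00145) ≈ 3.00.
Method B: p ≈ ln(1.82e-60/1.10e-20)/ln(1.10e-20/2.01e-7) ≈ 3.00.
Both orders ≈ 3.0 — effectively the same.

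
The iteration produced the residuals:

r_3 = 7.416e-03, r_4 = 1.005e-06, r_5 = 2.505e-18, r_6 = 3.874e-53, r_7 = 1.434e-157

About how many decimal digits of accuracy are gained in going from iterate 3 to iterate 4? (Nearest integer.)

Digits gained ≈ log₁₀(r_3/r_4) = log₁₀(7.416e-03/1.005e-06) = log₁₀(7379.1) ≈ 3.868.

4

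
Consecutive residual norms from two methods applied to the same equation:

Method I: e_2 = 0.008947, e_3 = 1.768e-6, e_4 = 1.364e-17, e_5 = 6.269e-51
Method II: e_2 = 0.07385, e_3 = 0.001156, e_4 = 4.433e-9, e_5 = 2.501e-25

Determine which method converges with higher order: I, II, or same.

same

Method I: p ≈ ln(6.269e-51/1.364e-17)/ln(1.364e-17/1.768e-6) ≈ 3.00.
Method II: p ≈ ln(2.501e-25/4.433e-9)/ln(4.433e-9/0.001156) ≈ 3.00.
Both orders ≈ 3.0 — effectively the same.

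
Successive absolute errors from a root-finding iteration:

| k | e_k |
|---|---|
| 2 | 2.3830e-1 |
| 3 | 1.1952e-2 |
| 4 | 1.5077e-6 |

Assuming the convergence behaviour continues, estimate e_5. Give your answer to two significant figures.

3.0e-18

First estimate the order: p ≈ ln(e_4/e_3) / ln(e_3/e_2) = ln(1.5077e-6/1.1952e-2)/ln(1.1952e-2/2.3830e-1) = ln(0.000126146)/ln(0.0501553) ≈ 3.0001.
Then e_5 ≈ e_4·(e_4/e_3)^p = 1.5077e-6·(0.000126146)^3.0001 = 1.5077e-6·2.00554e-12 ≈ 3.024e-18.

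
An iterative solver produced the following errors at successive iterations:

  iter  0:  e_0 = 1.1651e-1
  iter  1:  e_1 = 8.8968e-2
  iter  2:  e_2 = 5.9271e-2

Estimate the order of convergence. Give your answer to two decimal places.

1.51

p ≈ ln(e_2/e_1) / ln(e_1/e_0)
  = ln(5.9271e-2/8.8968e-2) / ln(8.8968e-2/1.1651e-1)
  = ln(0.666206) / ln(0.763608)
  = -0.40616 / -0.26970 ≈ 1.50597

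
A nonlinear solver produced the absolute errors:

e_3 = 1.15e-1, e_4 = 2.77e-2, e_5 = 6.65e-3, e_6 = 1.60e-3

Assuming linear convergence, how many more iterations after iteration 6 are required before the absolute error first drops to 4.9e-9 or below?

Rate ρ ≈ e_6/e_5 = 1.60e-3/6.65e-3 = 0.2406.
After j more steps, e_{6+j} ≈ 1.60e-3·ρ^j; need ρ^j ≤ 4.9e-9/1.60e-3 = 3.0625e-06.
j ≥ ln(3.0625e-06)/ln(0.2406) = -12.6963/-1.42462 = 8.912.
So 9 more iterations are needed.

9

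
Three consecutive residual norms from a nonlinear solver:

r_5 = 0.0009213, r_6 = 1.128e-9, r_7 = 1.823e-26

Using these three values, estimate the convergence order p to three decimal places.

p ≈ ln(r_7/r_6) / ln(r_6/r_5)
  = ln(1.823e-26/1.128e-9) / ln(1.128e-9/0.0009213)
  = ln(1.61613e-17) / ln(1.22436e-06)
  = -38.663912 / -13.613092 ≈ 2.840201

2.840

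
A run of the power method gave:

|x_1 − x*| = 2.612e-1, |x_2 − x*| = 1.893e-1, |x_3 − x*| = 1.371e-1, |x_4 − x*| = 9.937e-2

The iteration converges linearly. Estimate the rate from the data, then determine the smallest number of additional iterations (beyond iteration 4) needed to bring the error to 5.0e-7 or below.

38

Rate ρ ≈ |x_4 − x*|/|x_3 − x*| = 9.937e-2/1.371e-1 = 0.7248.
After j more steps, |x_{4+j} − x*| ≈ 9.937e-2·ρ^j; need ρ^j ≤ 5.0e-7/9.937e-2 = 5.0317e-06.
j ≥ ln(5.0317e-06)/ln(0.7248) = -12.1998/-0.32186 = 37.904.
So 38 more iterations are needed.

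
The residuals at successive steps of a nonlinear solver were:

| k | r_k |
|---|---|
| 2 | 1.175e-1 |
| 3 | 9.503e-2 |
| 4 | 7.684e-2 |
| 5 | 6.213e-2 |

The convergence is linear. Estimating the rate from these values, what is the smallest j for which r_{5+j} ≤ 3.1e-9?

80

Rate ρ ≈ r_5/r_4 = 6.213e-2/7.684e-2 = 0.8086.
After j more steps, r_{5+j} ≈ 6.213e-2·ρ^j; need ρ^j ≤ 3.1e-9/6.213e-2 = 4.98954e-08.
j ≥ ln(4.98954e-08)/ln(0.8086) = -16.8133/-0.21245 = 79.140.
So 80 more iterations are needed.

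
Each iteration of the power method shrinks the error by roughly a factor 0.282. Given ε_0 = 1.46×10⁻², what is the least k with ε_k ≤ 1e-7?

After k steps, ε_k ≈ 1.46×10⁻²·0.282^k.
Need 0.282^k ≤ 1e-7/1.46×10⁻² = 6.84932e-06.
k ≥ ln(6.84932e-06)/ln(0.282) = -11.8914/-1.26585 = 9.394.
Smallest integer k = 10.

10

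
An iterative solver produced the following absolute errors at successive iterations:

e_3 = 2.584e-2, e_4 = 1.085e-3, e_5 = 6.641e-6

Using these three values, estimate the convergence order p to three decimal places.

p ≈ ln(e_5/e_4) / ln(e_4/e_3)
  = ln(6.641e-6/1.085e-3) / ln(1.085e-3/2.584e-2)
  = ln(0.00612074) / ln(0.0419892)
  = -5.096072 / -3.170343 ≈ 1.607420

1.607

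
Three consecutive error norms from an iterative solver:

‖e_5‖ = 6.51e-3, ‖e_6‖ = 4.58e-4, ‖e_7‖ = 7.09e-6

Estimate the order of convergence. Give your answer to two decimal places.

p ≈ ln(‖e_7‖/‖e_6‖) / ln(‖e_6‖/‖e_5‖)
  = ln(7.09e-6/4.58e-4) / ln(4.58e-4/6.51e-3)
  = ln(0.0154803) / ln(0.0703533)
  = -4.16819 / -2.65423 ≈ 1.57040

1.57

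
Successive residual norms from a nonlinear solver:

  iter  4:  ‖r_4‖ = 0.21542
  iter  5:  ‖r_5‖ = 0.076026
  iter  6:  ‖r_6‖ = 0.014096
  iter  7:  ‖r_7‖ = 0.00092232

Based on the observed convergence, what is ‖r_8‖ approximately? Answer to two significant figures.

1.1e-5

First estimate the order: p ≈ ln(‖r_7‖/‖r_6‖) / ln(‖r_6‖/‖r_5‖) = ln(0.00092232/0.014096)/ln(0.014096/0.076026) = ln(0.0654313)/ln(0.18541) ≈ 1.6181.
Then ‖r_8‖ ≈ ‖r_7‖·(‖r_7‖/‖r_6‖)^p = 0.00092232·(0.0654313)^1.6181 = 0.00092232·0.0121289 ≈ 1.119e-05.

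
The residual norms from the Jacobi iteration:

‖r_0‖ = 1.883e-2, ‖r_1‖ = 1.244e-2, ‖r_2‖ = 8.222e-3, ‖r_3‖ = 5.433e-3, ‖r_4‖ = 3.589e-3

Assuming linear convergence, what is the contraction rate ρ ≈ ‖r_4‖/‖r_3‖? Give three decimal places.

0.661

ρ ≈ ‖r_4‖/‖r_3‖ = 3.589e-3/5.433e-3 = 0.66059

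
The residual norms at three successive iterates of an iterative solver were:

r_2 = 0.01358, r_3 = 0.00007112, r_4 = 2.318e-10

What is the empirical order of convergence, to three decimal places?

2.406

p ≈ ln(r_4/r_3) / ln(r_3/r_2)
  = ln(2.318e-10/0.00007112) / ln(0.00007112/0.01358)
  = ln(3.25928e-06) / ln(0.00523711)
  = -12.634004 / -5.251985 ≈ 2.405567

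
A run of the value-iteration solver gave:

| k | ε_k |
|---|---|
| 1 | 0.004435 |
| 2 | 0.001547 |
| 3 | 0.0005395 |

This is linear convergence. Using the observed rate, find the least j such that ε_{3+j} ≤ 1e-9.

Rate ρ ≈ ε_3/ε_2 = 0.0005395/0.001547 = 0.3487.
After j more steps, ε_{3+j} ≈ 0.0005395·ρ^j; need ρ^j ≤ 1e-9/0.0005395 = 1.85357e-06.
j ≥ ln(1.85357e-06)/ln(0.3487) = -13.1984/-1.05354 = 12.528.
So 13 more iterations are needed.

13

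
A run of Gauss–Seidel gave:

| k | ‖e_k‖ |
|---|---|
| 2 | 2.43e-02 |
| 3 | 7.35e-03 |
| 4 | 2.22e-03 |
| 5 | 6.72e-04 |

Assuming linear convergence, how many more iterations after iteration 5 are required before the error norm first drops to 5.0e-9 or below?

Rate ρ ≈ ‖e_5‖/‖e_4‖ = 6.72e-04/2.22e-03 = 0.3027.
After j more steps, ‖e_{5+j}‖ ≈ 6.72e-04·ρ^j; need ρ^j ≤ 5.0e-9/6.72e-04 = 7.44048e-06.
j ≥ ln(7.44048e-06)/ln(0.3027) = -11.8086/-1.19501 = 9.882.
So 10 more iterations are needed.

10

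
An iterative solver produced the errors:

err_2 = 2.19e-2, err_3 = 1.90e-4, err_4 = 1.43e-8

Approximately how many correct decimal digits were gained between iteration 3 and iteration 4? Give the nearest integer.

4

Digits gained ≈ log₁₀(err_3/err_4) = log₁₀(1.90e-4/1.43e-8) = log₁₀(13286.7) ≈ 4.123.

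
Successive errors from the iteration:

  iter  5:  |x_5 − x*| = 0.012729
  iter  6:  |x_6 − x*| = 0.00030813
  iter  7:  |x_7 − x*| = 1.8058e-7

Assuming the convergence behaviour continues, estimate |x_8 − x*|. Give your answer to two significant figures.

First estimate the order: p ≈ ln(|x_7 − x*|/|x_6 − x*|) / ln(|x_6 − x*|/|x_5 − x*|) = ln(1.8058e-7/0.00030813)/ln(0.00030813/0.012729) = ln(0.000586051)/ln(0.0242069) ≈ 2.0000.
Then |x_8 − x*| ≈ |x_7 − x*|·(|x_7 − x*|/|x_6 − x*|)^p = 1.8058e-7·(0.000586051)^2.0000 = 1.8058e-7·3.43456e-07 ≈ 6.202e-14.

6.2e-14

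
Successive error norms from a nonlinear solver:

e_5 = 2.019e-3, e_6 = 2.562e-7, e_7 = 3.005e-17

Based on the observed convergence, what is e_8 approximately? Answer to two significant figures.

First estimate the order: p ≈ ln(e_7/e_6) / ln(e_6/e_5) = ln(3.005e-17/2.562e-7)/ln(2.562e-7/2.019e-3) = ln(1.17291e-10)/ln(0.000126895) ≈ 2.5486.
Then e_8 ≈ e_7·(e_7/e_6)^p = 3.005e-17·(1.17291e-10)^2.5486 = 3.005e-17·4.90375e-26 ≈ 1.474e-42.

1.5e-42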